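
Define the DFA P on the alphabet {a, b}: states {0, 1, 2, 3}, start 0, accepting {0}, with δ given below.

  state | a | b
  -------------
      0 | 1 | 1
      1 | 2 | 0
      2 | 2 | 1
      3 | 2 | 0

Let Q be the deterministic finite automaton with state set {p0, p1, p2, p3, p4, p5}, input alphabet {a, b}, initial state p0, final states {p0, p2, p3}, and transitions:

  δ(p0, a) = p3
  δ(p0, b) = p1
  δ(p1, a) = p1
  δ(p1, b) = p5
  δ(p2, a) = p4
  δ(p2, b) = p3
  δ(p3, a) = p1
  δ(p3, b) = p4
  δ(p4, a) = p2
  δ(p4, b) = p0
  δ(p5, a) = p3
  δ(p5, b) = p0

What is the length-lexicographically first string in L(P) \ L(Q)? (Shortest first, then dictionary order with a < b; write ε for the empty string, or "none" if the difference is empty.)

ab

The string ab is accepted by P but not by Q.
No shorter string lies in the difference, and ab is the lexicographically first length-2 string in L(P) \ L(Q).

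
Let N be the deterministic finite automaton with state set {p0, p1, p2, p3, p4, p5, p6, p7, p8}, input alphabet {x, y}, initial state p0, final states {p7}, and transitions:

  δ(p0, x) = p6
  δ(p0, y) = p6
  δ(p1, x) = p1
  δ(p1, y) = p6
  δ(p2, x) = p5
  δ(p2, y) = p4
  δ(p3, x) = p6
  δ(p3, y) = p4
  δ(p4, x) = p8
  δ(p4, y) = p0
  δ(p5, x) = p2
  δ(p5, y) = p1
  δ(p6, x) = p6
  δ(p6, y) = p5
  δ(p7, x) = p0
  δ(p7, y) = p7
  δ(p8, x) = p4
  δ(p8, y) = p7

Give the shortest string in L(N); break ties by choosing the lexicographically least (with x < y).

xyxyxy

A breadth-first search from p0 reaches an accepting state first via the path p0 → p6 → p5 → p2 → p4 → p8 → p7 on input xyxyxy.
No string of length < 6 is accepted (BFS exhausts all shorter strings without reaching an accepting state), and xyxyxy is the lexicographically least accepting string of length 6.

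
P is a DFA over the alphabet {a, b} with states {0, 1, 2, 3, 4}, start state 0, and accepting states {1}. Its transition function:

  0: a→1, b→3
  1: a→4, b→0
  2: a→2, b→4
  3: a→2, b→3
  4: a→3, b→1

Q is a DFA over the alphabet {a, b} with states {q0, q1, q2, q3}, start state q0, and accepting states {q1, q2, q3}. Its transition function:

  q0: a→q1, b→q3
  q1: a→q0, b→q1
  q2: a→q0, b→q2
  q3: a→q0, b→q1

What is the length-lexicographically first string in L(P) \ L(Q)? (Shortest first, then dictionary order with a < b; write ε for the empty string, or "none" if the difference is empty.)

The string aba is accepted by P but not by Q.
No shorter string lies in the difference, and aba is the lexicographically first length-3 string in L(P) \ L(Q).

aba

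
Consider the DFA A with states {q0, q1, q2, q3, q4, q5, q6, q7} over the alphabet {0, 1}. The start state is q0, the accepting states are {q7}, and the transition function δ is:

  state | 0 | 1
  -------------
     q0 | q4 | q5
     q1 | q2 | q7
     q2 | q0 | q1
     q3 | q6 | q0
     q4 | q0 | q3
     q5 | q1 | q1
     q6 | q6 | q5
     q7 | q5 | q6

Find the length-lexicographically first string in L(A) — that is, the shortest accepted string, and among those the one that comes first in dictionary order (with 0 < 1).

101

A breadth-first search from q0 reaches an accepting state first via the path q0 → q5 → q1 → q7 on input 101.
No string of length < 3 is accepted (BFS exhausts all shorter strings without reaching an accepting state), and 101 is the lexicographically least accepting string of length 3.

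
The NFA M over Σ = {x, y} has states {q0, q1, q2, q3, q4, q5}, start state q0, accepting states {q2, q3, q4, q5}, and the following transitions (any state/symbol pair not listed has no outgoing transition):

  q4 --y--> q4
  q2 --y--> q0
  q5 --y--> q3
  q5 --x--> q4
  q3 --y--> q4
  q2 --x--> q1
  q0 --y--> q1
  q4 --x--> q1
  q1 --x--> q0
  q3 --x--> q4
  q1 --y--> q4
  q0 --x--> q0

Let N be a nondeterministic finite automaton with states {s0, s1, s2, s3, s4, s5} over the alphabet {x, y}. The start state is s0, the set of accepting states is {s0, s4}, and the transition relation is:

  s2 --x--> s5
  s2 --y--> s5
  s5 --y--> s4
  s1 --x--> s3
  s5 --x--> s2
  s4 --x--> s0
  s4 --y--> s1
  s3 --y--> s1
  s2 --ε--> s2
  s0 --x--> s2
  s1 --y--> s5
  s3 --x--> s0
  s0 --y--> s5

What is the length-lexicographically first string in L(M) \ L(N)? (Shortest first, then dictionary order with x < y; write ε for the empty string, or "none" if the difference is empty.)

yyy

The string yyy is accepted by M but not by N.
No shorter string lies in the difference, and yyy is the lexicographically first length-3 string in L(M) \ L(N).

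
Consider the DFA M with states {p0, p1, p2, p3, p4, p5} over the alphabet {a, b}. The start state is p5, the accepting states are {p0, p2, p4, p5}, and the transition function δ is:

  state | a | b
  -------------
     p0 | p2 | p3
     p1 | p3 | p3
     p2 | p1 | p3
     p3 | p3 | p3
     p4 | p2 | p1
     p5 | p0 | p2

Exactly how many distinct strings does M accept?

4

The useful subgraph on states {p0, p2, p5} is acyclic, so L(M) is finite; the longest accepting path visits 3 useful states, giving maximum string length 2.
Counting accepting paths from p5 by length: 1 of length 0, 2 of length 1, 1 of length 2. Total 4.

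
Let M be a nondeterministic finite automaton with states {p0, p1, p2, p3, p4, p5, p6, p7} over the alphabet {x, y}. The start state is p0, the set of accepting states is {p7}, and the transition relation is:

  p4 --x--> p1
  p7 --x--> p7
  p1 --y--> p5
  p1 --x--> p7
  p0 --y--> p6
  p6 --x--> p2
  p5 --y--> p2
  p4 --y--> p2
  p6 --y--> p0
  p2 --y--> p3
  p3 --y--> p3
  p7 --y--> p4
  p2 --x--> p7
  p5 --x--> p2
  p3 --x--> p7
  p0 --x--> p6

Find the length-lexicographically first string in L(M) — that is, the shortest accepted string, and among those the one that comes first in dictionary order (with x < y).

A breadth-first search from p0 reaches an accepting state first via the path p0 → p6 → p2 → p7 on input xxx.
No string of length < 3 is accepted (BFS exhausts all shorter strings without reaching an accepting state), and xxx is the lexicographically least accepting string of length 3.

xxx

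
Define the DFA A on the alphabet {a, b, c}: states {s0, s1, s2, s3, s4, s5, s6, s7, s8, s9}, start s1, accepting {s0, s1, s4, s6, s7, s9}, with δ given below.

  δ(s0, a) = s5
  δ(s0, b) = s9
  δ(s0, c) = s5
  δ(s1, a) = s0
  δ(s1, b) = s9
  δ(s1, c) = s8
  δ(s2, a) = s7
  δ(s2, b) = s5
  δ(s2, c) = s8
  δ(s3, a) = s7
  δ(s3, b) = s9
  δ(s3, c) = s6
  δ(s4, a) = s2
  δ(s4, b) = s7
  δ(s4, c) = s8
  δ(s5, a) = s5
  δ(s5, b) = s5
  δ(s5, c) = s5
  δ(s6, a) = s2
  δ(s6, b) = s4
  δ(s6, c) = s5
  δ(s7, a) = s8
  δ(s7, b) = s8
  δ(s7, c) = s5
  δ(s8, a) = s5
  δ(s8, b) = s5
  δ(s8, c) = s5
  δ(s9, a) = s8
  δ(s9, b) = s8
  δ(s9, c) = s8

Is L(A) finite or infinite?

The useful states (reachable from s1 and able to reach an accepting state) are {s0, s1, s9}.
Restricted to these states the transition graph has no cycle, so every accepting path has bounded length and L is finite.

finite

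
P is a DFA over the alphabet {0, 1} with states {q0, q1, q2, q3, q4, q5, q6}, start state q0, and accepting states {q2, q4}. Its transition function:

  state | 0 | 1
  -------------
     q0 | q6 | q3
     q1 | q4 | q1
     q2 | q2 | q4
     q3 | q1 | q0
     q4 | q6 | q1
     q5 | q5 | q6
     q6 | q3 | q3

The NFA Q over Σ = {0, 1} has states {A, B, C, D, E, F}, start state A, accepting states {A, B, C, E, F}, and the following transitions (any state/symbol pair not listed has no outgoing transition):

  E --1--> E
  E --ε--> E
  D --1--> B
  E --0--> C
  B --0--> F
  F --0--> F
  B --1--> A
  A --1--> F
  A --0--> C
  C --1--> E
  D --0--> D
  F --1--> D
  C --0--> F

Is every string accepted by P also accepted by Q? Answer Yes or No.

The string 1010 is in L(P) but not in L(Q).
So L(P) ⊄ L(Q).

No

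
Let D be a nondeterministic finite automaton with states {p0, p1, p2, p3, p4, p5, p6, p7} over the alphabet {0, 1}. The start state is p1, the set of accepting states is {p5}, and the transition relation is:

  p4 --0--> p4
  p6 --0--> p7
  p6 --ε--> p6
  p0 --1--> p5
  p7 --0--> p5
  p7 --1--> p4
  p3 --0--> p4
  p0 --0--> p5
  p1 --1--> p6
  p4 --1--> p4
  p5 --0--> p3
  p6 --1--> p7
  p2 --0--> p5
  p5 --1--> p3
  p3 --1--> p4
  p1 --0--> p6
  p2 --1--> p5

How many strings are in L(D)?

The useful subgraph on states {p1, p5, p6, p7} is acyclic, so L(D) is finite; the longest accepting path visits 4 useful states, giving maximum string length 3.
Counting accepting paths from p1 by length: 4 of length 3. Total 4.

4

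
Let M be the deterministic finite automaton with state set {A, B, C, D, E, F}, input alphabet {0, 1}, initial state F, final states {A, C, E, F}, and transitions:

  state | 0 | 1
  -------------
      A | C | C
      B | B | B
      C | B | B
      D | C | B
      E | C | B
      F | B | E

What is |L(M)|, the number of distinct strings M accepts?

The useful subgraph on states {C, E, F} is acyclic, so L(M) is finite; the longest accepting path visits 3 useful states, giving maximum string length 2.
Counting accepting paths from F by length: 1 of length 0, 1 of length 1, 1 of length 2. Total 3.

3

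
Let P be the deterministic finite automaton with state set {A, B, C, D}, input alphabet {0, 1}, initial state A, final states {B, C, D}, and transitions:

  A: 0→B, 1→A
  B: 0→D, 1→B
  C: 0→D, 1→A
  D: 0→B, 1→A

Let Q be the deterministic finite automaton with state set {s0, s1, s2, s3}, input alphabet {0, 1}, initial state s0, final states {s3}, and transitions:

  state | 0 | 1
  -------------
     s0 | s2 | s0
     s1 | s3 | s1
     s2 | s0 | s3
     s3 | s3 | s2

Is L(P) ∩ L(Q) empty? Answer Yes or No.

The string 01 is accepted by both P and Q.
Hence L(P) ∩ L(Q) ≠ ∅.

No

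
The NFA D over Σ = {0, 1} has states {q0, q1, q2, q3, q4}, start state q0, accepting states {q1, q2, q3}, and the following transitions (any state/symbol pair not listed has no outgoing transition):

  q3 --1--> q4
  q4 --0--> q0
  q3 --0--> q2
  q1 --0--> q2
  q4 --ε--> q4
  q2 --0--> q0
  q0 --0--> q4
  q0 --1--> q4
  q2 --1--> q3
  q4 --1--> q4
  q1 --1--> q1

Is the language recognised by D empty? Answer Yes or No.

The states reachable from the start state are {q0, q4}.
None of the accepting states {q1, q2, q3} is reachable, so no string is accepted and L(D) = ∅.

Yes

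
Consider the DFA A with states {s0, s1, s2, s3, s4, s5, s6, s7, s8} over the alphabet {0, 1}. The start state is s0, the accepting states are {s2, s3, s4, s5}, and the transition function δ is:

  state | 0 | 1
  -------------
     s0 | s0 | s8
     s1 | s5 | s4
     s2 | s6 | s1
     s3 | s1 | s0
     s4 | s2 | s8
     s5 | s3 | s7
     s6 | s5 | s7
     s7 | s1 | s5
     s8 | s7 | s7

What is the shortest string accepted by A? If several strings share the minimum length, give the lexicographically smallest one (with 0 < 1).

A breadth-first search from s0 reaches an accepting state first via the path s0 → s8 → s7 → s5 on input 101.
No string of length < 3 is accepted (BFS exhausts all shorter strings without reaching an accepting state), and 101 is the lexicographically least accepting string of length 3.

101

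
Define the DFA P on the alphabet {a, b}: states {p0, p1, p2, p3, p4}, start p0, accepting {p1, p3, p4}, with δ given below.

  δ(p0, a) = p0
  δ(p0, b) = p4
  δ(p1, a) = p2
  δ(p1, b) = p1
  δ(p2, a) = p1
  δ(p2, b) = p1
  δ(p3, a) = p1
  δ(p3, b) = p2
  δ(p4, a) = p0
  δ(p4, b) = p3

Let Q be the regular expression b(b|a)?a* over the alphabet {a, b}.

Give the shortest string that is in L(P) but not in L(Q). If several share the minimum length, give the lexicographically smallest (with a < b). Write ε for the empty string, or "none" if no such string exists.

ab

The string ab is accepted by P but not by Q.
No shorter string lies in the difference, and ab is the lexicographically first length-2 string in L(P) \ L(Q).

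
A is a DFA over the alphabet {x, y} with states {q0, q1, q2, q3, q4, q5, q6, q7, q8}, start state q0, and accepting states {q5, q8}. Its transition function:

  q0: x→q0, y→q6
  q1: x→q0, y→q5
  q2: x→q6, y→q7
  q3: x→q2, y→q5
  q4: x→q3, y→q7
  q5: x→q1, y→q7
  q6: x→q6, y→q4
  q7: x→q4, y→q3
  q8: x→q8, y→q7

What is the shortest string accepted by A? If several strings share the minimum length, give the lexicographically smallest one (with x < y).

yyxy

A breadth-first search from q0 reaches an accepting state first via the path q0 → q6 → q4 → q3 → q5 on input yyxy.
No string of length < 4 is accepted (BFS exhausts all shorter strings without reaching an accepting state), and yyxy is the lexicographically least accepting string of length 4.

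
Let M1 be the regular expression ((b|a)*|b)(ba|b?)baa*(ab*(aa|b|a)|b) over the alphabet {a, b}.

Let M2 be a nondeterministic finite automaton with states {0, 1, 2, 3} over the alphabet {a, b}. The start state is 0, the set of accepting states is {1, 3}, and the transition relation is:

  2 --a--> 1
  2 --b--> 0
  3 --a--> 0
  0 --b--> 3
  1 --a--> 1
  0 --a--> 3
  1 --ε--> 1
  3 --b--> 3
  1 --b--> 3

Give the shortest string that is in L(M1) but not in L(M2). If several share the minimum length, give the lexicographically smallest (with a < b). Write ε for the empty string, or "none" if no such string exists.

baaa

The string baaa is accepted by M1 but not by M2.
No shorter string lies in the difference, and baaa is the lexicographically first length-4 string in L(M1) \ L(M2).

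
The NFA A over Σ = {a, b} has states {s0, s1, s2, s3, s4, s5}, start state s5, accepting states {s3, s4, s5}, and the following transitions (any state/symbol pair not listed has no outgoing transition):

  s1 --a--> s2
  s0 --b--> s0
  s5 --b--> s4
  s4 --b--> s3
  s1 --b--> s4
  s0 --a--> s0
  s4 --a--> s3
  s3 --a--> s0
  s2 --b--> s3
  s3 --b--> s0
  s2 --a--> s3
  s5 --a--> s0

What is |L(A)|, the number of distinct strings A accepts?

The useful subgraph on states {s3, s4, s5} is acyclic, so L(A) is finite; the longest accepting path visits 3 useful states, giving maximum string length 2.
Counting accepting paths from s5 by length: 1 of length 0, 1 of length 1, 2 of length 2. Total 4.

4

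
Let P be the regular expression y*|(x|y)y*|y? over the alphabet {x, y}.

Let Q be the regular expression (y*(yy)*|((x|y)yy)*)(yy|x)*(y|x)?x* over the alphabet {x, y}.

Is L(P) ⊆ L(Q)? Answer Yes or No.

Yes

Converting the expression P to a DFA (subset construction, then merging equivalent states) gives the minimal DFA with states {p0, p1, p2}, start state p0, accepting states {p0, p1} and transitions p0: x→p1, y→p1; p1: x→p2, y→p1; p2: x→p2, y→p2.
Converting the expression Q to a DFA (subset construction, then merging equivalent states) gives the minimal DFA with states {q0, q1, q2, q3, q4, q5, q6, q7, q8, q9, q10}, start state q0, accepting states {q0, q1, q2, q3, q4, q5, q6, q7, q8, q10} and transitions q0: x→q1, y→q2; q1: x→q3, y→q4; q2: x→q3, y→q5; q3: x→q3, y→q6; q4: x→q7, y→q8; q5: x→q3, y→q0; q6: x→q7, y→q3; q7: x→q7, y→q9; q8: x→q1, y→q10; q9: x→q9, y→q9; q10: x→q7, y→q5.
Exploring the product automaton P × Q from the start pair (p0, q0), following both machines on each input symbol, reaches 19 state pairs: (p0, q0), (p1, q1), (p1, q2), (p2, q3), (p1, q4), (p1, q5), (p2, q6), (p2, q7), (p1, q8), (p1, q0), (p2, q9), (p2, q1), (p1, q10), (p2, q4), (p2, q8), (p2, q10), (p2, q5), (p2, q0), (p2, q2).
P accepts in {p0, p1} and Q accepts in {q0, q1, q2, q3, q4, q5, q6, q7, q8, q10}. The reachable pairs whose P-component is accepting are (p0, q0), (p1, q1), (p1, q2), (p1, q4), (p1, q5), (p1, q8), (p1, q0), (p1, q10); in each of them the Q-component is accepting too, so the product for L(P) \ L(Q) (P-component accepting, Q-component rejecting) has no reachable accepting pair and the difference is empty.
Hence every string in L(P) is also in L(Q).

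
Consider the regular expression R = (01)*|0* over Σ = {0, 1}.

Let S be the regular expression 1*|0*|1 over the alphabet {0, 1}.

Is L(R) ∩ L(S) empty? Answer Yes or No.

No

The empty string ε is accepted by both R and S.
Hence L(R) ∩ L(S) ≠ ∅.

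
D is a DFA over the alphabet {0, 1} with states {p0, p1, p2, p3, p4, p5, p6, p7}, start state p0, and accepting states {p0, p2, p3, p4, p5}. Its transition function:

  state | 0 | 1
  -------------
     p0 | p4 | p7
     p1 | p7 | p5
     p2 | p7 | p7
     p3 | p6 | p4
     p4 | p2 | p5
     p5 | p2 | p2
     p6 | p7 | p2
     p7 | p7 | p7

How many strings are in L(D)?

The useful subgraph on states {p0, p2, p4, p5} is acyclic, so L(D) is finite; the longest accepting path visits 4 useful states, giving maximum string length 3.
Counting accepting paths from p0 by length: 1 of length 0, 1 of length 1, 2 of length 2, 2 of length 3. Total 6.

6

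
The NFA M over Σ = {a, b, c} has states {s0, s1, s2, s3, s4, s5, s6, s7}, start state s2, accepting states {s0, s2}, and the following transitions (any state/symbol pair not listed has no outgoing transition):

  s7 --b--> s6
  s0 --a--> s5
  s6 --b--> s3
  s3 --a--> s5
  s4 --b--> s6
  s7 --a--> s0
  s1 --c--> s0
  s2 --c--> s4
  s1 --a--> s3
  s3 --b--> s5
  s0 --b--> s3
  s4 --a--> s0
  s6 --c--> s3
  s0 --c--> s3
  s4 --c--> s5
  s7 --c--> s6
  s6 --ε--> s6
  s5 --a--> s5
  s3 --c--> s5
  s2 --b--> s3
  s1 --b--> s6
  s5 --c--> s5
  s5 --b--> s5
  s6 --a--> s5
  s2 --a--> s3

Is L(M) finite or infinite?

The useful states (reachable from s2 and able to reach an accepting state) are {s0, s2, s4}.
Restricted to these states the transition graph has no cycle, so every accepting path has bounded length and L is finite.

finite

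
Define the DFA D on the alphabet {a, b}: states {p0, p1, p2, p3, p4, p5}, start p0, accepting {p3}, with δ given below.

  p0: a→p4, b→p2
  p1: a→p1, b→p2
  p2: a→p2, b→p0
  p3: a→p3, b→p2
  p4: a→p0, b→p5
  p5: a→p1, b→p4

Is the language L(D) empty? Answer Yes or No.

Yes

The states reachable from the start state are {p0, p1, p2, p4, p5}.
None of the accepting states {p3} is reachable, so no string is accepted and L(D) = ∅.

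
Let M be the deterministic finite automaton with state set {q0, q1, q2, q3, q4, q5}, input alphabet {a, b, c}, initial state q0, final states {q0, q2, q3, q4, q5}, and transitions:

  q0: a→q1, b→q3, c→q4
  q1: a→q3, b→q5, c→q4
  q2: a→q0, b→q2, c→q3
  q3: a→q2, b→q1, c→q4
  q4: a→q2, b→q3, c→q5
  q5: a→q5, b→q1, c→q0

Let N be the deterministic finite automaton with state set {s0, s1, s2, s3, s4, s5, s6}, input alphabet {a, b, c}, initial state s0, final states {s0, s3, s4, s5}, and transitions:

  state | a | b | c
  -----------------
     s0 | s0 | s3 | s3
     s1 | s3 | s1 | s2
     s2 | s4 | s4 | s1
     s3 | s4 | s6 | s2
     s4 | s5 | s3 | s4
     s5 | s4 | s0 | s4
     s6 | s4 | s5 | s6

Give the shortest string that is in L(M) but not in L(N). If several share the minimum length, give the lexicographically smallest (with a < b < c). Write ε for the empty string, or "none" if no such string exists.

The string bc is accepted by M but not by N.
No shorter string lies in the difference, and bc is the lexicographically first length-2 string in L(M) \ L(N).

bc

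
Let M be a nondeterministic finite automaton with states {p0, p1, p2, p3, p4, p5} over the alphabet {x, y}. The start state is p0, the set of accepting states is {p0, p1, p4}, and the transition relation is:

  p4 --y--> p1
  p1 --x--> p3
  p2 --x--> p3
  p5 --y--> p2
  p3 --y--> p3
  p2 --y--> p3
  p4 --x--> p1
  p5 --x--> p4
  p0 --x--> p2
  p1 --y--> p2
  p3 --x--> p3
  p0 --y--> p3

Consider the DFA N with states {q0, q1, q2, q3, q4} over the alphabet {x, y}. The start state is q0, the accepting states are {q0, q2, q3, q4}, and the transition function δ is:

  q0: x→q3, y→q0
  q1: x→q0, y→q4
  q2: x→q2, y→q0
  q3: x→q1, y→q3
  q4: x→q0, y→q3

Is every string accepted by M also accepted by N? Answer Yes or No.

Yes

Exploring the product automaton M × N from the start pair (p0, q0), following both machines on each input symbol, reaches 6 state pairs: (p0, q0), (p2, q3), (p3, q0), (p3, q1), (p3, q3), (p3, q4).
M accepts in {p0, p1, p4} and N accepts in {q0, q2, q3, q4}. The reachable pairs whose M-component is accepting are (p0, q0); in each of them the N-component is accepting too, so the product for L(M) \ L(N) (M-component accepting, N-component rejecting) has no reachable accepting pair and the difference is empty.
Hence every string in L(M) is also in L(N).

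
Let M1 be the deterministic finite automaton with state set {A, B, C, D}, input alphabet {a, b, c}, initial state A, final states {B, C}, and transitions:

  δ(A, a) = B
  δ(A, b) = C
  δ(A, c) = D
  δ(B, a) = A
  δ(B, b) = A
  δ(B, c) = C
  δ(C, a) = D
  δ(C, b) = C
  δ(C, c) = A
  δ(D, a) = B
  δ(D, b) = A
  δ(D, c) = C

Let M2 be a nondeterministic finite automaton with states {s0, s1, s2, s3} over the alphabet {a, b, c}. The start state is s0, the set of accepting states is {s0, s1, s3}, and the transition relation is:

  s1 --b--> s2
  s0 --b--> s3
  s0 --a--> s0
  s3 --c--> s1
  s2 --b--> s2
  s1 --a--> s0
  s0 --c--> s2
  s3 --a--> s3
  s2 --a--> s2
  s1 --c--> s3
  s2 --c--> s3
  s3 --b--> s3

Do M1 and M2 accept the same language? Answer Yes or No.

The string ac is accepted by M1 but rejected by M2.
So L(M1) ≠ L(M2).

No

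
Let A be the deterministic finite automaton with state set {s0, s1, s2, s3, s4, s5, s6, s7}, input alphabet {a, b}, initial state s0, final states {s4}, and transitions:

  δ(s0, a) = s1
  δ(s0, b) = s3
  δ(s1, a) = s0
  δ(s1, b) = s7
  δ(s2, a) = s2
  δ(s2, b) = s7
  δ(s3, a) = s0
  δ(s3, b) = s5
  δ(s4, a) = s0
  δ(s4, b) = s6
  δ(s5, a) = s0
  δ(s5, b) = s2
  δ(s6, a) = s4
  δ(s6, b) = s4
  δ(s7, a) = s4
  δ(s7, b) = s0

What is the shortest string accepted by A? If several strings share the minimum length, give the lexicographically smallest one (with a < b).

A breadth-first search from s0 reaches an accepting state first via the path s0 → s1 → s7 → s4 on input aba.
No string of length < 3 is accepted (BFS exhausts all shorter strings without reaching an accepting state), and aba is the lexicographically least accepting string of length 3.

aba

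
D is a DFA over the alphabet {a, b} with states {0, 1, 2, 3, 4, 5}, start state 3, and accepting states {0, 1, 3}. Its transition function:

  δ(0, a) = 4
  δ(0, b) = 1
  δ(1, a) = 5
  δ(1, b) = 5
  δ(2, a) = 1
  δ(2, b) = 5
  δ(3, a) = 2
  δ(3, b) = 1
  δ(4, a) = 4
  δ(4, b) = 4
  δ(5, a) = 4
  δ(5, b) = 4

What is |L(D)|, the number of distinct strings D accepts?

3

The useful subgraph on states {1, 2, 3} is acyclic, so L(D) is finite; the longest accepting path visits 3 useful states, giving maximum string length 2.
Counting accepting paths from 3 by length: 1 of length 0, 1 of length 1, 1 of length 2. Total 3.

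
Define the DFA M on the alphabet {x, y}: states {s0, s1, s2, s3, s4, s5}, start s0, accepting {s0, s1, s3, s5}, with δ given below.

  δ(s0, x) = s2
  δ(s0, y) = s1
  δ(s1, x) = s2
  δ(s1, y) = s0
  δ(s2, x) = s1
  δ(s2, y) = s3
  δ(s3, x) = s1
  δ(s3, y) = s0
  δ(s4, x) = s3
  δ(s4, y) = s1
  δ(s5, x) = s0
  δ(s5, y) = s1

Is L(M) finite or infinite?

infinite

State s0 is reachable from the start and can reach an accepting state, and it lies on the cycle s0 → s1 → s0.
Traversing that cycle any number of times yields accepted strings of unbounded length, so the language is infinite.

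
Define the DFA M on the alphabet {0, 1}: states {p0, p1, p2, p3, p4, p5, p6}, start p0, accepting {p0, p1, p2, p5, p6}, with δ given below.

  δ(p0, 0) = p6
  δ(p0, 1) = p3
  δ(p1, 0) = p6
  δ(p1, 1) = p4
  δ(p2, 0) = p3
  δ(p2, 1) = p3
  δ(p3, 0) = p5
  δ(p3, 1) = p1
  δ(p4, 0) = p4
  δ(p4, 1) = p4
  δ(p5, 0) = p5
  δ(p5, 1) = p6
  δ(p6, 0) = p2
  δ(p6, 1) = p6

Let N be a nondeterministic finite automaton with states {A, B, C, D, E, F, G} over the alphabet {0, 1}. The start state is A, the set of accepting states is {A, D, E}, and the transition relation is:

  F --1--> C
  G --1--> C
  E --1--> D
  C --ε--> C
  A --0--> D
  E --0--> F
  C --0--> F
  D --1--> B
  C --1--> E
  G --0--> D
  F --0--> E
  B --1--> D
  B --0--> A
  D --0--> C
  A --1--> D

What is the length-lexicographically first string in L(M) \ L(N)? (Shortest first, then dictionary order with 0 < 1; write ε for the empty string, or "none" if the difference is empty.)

The string 00 is accepted by M but not by N.
No shorter string lies in the difference, and 00 is the lexicographically first length-2 string in L(M) \ L(N).

00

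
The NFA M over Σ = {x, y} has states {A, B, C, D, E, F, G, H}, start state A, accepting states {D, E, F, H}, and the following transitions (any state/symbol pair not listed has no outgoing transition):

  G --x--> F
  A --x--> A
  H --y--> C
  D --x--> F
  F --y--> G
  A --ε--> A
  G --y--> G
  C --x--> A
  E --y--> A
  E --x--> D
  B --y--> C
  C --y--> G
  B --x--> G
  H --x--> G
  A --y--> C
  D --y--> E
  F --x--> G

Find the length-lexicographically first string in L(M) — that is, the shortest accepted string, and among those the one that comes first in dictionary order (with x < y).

A breadth-first search from A reaches an accepting state first via the path A → C → G → F on input yyx.
No string of length < 3 is accepted (BFS exhausts all shorter strings without reaching an accepting state), and yyx is the lexicographically least accepting string of length 3.

yyx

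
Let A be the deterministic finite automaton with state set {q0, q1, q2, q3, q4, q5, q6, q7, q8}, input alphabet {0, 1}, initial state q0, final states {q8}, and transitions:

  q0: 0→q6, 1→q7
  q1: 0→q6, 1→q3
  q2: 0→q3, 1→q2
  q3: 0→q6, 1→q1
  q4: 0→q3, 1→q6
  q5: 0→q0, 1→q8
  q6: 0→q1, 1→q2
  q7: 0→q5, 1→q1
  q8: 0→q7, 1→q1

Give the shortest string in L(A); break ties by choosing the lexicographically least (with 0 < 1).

101

A breadth-first search from q0 reaches an accepting state first via the path q0 → q7 → q5 → q8 on input 101.
No string of length < 3 is accepted (BFS exhausts all shorter strings without reaching an accepting state), and 101 is the lexicographically least accepting string of length 3.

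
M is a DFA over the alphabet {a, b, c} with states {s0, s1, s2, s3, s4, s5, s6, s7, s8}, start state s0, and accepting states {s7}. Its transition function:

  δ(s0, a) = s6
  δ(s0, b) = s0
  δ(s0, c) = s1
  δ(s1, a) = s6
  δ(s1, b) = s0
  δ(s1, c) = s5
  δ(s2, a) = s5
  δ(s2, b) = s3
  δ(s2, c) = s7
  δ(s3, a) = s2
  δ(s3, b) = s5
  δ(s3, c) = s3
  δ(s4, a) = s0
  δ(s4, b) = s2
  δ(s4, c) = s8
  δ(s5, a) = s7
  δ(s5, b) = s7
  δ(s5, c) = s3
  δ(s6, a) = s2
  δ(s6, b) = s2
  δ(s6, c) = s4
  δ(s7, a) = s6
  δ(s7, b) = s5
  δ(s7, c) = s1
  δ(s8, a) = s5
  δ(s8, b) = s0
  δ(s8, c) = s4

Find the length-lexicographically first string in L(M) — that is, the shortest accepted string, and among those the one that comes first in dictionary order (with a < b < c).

aac

A breadth-first search from s0 reaches an accepting state first via the path s0 → s6 → s2 → s7 on input aac.
No string of length < 3 is accepted (BFS exhausts all shorter strings without reaching an accepting state), and aac is the lexicographically least accepting string of length 3.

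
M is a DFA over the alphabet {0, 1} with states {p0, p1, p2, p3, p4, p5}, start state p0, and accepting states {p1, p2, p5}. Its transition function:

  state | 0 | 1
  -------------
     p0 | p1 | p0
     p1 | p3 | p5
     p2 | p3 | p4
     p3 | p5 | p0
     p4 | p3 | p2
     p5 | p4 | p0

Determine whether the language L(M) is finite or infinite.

infinite

State p0 is reachable from the start and can reach an accepting state, and it lies on the cycle p0 → p0.
Traversing that cycle any number of times yields accepted strings of unbounded length, so the language is infinite.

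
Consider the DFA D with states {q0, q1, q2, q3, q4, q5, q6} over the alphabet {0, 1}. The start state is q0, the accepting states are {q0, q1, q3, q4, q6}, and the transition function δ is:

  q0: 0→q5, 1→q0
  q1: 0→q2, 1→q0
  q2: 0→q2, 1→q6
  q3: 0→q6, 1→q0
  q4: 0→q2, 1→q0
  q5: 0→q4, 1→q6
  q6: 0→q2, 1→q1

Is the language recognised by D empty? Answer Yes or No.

The empty string ε is accepted: the run q0 ends in the accepting state q0.
Since at least one string is accepted, L(D) is not empty.

No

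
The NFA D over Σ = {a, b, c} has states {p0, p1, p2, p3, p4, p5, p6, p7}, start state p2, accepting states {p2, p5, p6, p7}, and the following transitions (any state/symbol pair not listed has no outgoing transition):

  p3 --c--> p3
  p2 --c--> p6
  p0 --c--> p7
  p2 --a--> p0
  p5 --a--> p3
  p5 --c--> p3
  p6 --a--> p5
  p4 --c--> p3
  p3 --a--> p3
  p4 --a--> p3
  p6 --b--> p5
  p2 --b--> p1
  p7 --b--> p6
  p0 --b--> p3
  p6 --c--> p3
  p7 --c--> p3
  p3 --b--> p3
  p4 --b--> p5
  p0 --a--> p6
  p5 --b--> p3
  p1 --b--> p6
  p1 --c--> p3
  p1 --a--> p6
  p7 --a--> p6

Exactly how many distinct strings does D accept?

The useful subgraph on states {p0, p1, p2, p5, p6, p7} is acyclic, so L(D) is finite; the longest accepting path visits 5 useful states, giving maximum string length 4.
Counting accepting paths from p2 by length: 1 of length 0, 1 of length 1, 6 of length 2, 8 of length 3, 4 of length 4. Total 20.

20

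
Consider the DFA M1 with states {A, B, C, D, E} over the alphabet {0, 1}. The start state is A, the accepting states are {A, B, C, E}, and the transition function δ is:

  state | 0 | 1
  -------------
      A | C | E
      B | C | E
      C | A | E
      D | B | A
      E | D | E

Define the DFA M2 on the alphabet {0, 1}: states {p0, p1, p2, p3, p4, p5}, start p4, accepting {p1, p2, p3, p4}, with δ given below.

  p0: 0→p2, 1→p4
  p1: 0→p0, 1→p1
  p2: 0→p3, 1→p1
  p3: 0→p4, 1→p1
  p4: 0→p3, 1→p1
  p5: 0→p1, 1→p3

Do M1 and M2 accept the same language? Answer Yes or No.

Exploring the product automaton M1 × M2 from the start pair (A, p4), following both machines on each input symbol, reaches 5 state pairs: (A, p4), (C, p3), (E, p1), (D, p0), (B, p2).
M1 accepts in {A, B, C, E} and M2 accepts in {p1, p2, p3, p4}. In every reachable pair the two components are either both accepting — (A, p4), (C, p3), (E, p1), (B, p2) — or both non-accepting, so no string is accepted by exactly one of the machines: L(M1) \ L(M2) and L(M2) \ L(M1) are both empty.
Hence every string is accepted by M1 iff it is accepted by M2, and the two languages coincide.

Yes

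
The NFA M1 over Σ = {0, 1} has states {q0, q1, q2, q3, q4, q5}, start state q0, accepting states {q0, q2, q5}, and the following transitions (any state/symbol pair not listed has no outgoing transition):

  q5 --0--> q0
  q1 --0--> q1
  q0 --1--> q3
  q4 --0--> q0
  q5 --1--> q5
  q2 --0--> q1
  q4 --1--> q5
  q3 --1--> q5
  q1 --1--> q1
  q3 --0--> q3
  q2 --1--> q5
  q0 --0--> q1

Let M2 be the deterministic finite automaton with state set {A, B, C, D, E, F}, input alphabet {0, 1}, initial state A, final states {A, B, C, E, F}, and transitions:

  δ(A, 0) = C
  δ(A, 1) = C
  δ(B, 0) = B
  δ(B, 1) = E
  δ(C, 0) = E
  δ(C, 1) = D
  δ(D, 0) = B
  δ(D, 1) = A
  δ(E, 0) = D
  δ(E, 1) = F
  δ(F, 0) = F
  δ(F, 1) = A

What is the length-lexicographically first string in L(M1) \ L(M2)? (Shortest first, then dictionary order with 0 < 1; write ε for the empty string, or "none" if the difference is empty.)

11

The string 11 is accepted by M1 but not by M2.
No shorter string lies in the difference, and 11 is the lexicographically first length-2 string in L(M1) \ L(M2).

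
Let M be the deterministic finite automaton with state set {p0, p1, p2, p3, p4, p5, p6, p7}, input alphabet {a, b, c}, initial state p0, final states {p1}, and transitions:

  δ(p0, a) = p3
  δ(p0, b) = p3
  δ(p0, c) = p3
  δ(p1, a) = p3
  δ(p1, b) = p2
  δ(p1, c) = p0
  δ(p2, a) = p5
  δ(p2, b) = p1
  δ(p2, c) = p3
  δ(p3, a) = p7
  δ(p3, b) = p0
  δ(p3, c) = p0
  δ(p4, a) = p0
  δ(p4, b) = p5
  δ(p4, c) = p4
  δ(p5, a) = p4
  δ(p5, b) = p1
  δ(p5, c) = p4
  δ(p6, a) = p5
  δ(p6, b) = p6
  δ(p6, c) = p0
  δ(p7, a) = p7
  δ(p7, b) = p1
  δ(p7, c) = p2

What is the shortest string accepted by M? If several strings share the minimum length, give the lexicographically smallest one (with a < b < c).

aab

A breadth-first search from p0 reaches an accepting state first via the path p0 → p3 → p7 → p1 on input aab.
No string of length < 3 is accepted (BFS exhausts all shorter strings without reaching an accepting state), and aab is the lexicographically least accepting string of length 3.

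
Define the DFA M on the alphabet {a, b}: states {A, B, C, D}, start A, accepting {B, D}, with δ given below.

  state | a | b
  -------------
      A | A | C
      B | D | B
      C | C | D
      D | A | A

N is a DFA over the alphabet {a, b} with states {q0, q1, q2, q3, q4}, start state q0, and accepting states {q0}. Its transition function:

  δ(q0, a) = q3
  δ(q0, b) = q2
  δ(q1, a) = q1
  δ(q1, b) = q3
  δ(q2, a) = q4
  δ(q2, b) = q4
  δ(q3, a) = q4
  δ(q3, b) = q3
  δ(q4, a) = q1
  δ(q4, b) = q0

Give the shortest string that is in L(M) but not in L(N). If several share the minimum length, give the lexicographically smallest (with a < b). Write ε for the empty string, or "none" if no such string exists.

bb

The string bb is accepted by M but not by N.
No shorter string lies in the difference, and bb is the lexicographically first length-2 string in L(M) \ L(N).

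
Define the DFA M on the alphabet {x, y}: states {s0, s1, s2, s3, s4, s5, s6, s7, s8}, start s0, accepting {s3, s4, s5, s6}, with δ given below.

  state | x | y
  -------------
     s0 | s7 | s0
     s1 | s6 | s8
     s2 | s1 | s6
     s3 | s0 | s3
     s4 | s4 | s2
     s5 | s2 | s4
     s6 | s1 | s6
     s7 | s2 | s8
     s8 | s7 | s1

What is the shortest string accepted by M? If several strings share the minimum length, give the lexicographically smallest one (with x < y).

xxy

A breadth-first search from s0 reaches an accepting state first via the path s0 → s7 → s2 → s6 on input xxy.
No string of length < 3 is accepted (BFS exhausts all shorter strings without reaching an accepting state), and xxy is the lexicographically least accepting string of length 3.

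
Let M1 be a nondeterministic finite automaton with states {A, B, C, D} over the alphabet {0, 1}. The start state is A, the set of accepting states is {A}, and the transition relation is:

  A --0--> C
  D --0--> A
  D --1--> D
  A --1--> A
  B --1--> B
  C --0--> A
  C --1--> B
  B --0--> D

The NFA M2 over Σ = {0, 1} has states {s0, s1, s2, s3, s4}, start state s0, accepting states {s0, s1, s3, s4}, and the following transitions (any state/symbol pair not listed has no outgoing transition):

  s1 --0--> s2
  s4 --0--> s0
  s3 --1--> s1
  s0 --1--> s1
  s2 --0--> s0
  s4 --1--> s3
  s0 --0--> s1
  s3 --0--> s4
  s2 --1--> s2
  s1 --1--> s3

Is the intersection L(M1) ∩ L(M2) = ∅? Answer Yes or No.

The empty string ε is accepted by both M1 and M2.
Hence L(M1) ∩ L(M2) ≠ ∅.

No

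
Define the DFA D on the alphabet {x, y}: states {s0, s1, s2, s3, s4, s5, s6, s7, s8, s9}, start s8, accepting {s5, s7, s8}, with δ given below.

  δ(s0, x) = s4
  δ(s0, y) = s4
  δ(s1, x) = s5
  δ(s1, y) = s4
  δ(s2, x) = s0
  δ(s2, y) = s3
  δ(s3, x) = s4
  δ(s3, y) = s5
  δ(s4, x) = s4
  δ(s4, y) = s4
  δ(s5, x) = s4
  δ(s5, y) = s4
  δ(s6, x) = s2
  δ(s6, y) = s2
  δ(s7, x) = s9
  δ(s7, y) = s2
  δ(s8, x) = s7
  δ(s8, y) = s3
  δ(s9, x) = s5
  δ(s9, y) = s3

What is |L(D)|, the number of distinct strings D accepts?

The useful subgraph on states {s2, s3, s5, s7, s8, s9} is acyclic, so L(D) is finite; the longest accepting path visits 5 useful states, giving maximum string length 4.
Counting accepting paths from s8 by length: 1 of length 0, 1 of length 1, 1 of length 2, 1 of length 3, 2 of length 4. Total 6.

6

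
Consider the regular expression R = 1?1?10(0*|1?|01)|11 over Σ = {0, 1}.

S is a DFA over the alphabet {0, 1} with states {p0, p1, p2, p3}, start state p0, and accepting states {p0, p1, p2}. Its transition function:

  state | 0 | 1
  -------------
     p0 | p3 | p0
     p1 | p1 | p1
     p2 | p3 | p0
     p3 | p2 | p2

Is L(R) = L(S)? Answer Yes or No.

The string 10 is accepted by R but rejected by S.
So L(R) ≠ L(S).

No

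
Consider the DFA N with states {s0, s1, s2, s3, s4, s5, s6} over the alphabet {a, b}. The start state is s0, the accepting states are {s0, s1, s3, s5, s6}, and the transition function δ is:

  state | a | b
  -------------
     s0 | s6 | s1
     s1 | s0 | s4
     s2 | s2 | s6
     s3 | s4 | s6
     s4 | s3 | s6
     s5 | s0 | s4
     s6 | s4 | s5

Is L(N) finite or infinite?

State s0 is reachable from the start and can reach an accepting state, and it lies on the cycle s0 → s1 → s0.
Traversing that cycle any number of times yields accepted strings of unbounded length, so the language is infinite.

infinite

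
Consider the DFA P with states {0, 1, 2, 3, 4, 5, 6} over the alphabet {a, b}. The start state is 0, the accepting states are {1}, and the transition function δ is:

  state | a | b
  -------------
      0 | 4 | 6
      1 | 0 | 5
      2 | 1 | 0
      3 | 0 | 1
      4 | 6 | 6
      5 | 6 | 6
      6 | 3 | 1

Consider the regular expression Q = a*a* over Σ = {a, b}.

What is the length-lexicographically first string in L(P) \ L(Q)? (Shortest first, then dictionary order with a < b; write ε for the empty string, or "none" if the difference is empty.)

bb

The string bb is accepted by P but not by Q.
No shorter string lies in the difference, and bb is the lexicographically first length-2 string in L(P) \ L(Q).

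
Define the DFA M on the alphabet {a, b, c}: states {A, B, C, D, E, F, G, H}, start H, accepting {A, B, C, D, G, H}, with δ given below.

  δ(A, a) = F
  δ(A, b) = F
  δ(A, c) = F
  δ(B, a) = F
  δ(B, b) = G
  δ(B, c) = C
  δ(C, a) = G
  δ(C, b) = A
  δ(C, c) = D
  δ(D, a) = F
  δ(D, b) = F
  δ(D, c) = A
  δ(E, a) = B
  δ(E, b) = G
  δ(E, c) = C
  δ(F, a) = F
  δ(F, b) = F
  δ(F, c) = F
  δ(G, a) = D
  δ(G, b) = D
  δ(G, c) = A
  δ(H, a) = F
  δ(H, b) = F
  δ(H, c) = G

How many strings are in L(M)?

The useful subgraph on states {A, D, G, H} is acyclic, so L(M) is finite; the longest accepting path visits 4 useful states, giving maximum string length 3.
Counting accepting paths from H by length: 1 of length 0, 1 of length 1, 3 of length 2, 2 of length 3. Total 7.

7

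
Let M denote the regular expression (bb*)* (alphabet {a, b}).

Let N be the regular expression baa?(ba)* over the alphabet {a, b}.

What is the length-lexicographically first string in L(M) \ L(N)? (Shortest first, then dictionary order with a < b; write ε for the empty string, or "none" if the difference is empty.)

The empty string ε is accepted by M but not by N.
Since ε is the unique shortest string, it is the required witness.

ε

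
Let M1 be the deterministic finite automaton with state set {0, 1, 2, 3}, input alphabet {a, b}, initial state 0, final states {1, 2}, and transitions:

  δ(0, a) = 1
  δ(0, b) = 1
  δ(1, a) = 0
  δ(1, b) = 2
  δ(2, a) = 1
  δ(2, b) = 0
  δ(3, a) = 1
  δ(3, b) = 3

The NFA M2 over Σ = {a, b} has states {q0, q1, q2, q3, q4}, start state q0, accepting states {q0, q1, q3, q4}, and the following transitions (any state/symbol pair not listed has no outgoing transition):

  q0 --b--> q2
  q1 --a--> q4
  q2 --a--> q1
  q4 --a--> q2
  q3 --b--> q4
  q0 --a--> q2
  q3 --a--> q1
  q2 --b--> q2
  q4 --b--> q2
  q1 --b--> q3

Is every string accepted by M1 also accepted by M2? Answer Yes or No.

The string a is in L(M1) but not in L(M2).
So L(M1) ⊄ L(M2).

No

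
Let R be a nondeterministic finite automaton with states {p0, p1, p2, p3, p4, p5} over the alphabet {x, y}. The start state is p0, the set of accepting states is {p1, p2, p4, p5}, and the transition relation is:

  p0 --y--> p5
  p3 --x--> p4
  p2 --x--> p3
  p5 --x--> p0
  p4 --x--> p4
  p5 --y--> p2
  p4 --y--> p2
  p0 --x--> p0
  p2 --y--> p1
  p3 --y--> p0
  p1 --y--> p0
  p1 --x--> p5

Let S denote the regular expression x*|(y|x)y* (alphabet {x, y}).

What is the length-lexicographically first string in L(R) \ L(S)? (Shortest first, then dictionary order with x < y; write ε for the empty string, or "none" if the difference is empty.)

xxy

The string xxy is accepted by R but not by S.
No shorter string lies in the difference, and xxy is the lexicographically first length-3 string in L(R) \ L(S).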